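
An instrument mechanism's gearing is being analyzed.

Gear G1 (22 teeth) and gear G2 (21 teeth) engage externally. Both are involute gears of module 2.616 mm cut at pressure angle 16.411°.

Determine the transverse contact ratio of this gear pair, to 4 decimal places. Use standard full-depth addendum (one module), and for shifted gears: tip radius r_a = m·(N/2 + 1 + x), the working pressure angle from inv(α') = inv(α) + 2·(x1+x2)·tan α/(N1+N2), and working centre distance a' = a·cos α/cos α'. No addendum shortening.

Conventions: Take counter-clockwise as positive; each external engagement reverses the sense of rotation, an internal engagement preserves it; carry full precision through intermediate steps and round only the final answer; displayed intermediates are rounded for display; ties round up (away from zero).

topology: single-mesh involute geometry — m = 2.616, 22T/21T pair
base radii: r_b1 = 27.603659, r_b2 = 26.348947
tip radii: r_a1 = 31.392000, r_a2 = 30.084000
no profile shift: α' = α, a' = a
action lengths: √(r_a1²−r_b1²) = 14.949772, √(r_a2²−r_b2²) = 14.518266
base pitch p_b = π·m·cos α = 7.883586
CR = (14.949772 + 14.518266 − 56.244000·sin 16.41100°)/7.883586 = 1.722270
contact ratio ≈ 1.7223

1.7223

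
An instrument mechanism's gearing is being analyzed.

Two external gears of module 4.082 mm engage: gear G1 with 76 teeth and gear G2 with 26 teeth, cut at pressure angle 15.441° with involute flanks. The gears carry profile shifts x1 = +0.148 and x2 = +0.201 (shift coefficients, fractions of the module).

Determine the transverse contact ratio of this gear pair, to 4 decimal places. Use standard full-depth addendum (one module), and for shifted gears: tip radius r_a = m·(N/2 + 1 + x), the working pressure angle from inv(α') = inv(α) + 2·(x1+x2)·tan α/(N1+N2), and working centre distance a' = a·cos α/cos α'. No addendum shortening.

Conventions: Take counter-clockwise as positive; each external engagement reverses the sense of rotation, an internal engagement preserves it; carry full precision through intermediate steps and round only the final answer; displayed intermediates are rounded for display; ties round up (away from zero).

1.8864

topology: single-mesh involute geometry — m = 4.082, 76T/26T pair
base radii: r_b1 = 149.517108, r_b2 = 51.150590
tip radii: r_a1 = 159.802136, r_a2 = 57.968482
inv(α') = inv(15.441°) + 2·(+0.148+0.201)·tan α/(76+26) = 0.00860981  ⇒  α' = 16.74153°
a' = a·cos α / cos α' = 208.1820·cos 15.441°/cos 16.74153° = 209.549685
action lengths: √(r_a1²−r_b1²) = 56.403520, √(r_a2²−r_b2²) = 27.275668
base pitch p_b = π·m·cos α = 12.361101
CR = (56.403520 + 27.275668 − 209.549685·sin 16.74153°)/12.361101 = 1.886353
contact ratio ≈ 1.8864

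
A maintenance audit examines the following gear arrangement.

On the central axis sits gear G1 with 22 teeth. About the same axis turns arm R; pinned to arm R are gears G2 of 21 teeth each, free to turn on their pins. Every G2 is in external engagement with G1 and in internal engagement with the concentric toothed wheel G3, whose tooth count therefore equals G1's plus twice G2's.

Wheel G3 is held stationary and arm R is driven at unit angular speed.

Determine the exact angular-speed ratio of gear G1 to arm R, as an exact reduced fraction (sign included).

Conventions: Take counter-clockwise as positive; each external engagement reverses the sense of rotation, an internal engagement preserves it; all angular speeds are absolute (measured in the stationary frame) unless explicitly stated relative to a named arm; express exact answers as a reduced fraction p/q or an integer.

43/11

topology: planetary set — G1 22T / G2 21T / G3 64T, arm = carrier (Willis)
ring teeth: 22 + 2·21 = 64
22(ω_sun−ω_arm) = −64(ω_ring−ω_arm),  ω_ring = 0, ω_arm = 1
ω_sun = 1 − (64/22)(0−1) = 43/11
ω_out/ω_in = 43/11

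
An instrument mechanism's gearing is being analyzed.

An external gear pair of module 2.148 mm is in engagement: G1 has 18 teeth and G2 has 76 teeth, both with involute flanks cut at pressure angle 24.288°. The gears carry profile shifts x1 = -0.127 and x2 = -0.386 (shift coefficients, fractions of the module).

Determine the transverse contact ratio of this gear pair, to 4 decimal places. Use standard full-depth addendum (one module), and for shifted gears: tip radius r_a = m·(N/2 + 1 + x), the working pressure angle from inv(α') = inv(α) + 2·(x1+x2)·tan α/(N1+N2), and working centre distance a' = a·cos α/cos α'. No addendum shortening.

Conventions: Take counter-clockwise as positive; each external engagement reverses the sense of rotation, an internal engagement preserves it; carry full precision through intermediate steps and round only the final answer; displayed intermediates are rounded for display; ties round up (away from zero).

1.5897

single-mesh involute tooth geometry (18T engaging 76T at module 2.148)
base radii: r_b1 = 17.620914, r_b2 = 74.399414
tip radii: r_a1 = 21.207204, r_a2 = 82.942872
inv(α') = inv(24.288°) + 2·(-0.127-0.386)·tan α/(18+76) = 0.02243412  ⇒  α' = 22.80256°
a' = a·cos α / cos α' = 100.9560·cos 24.288°/cos 22.80256° = 99.821819
action lengths: √(r_a1²−r_b1²) = 11.800377, √(r_a2²−r_b2²) = 36.663976
base pitch p_b = π·m·cos α = 6.150859
CR = (11.800377 + 36.663976 − 99.821819·sin 22.80256°)/6.150859 = 1.589653
contact ratio ≈ 1.5897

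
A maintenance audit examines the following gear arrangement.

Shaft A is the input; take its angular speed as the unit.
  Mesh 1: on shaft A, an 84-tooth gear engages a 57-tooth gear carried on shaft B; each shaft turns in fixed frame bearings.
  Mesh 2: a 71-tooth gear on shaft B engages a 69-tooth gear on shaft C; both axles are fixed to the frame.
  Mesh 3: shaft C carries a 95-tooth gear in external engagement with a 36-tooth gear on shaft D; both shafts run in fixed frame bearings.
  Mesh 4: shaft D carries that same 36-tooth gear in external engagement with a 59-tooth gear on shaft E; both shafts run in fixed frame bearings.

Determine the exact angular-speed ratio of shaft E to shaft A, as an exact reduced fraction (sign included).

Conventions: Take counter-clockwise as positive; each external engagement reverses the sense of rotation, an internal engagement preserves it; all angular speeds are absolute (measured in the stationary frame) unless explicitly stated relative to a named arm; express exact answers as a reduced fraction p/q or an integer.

class = fixed-axis compound train [4 meshes; 4 ratios multiply, 4 sense flips]
mesh 1 [84T→57T]: running ratio 28/19, sense −
mesh 2 [71T→69T]: running ratio 1988/1311, sense +
mesh 3 [95T→36T]: running ratio 2485/621, sense −
mesh 4 [36T→59T]: running ratio 9940/4071, sense +
ω_out/ω_in = 9940/4071

9940/4071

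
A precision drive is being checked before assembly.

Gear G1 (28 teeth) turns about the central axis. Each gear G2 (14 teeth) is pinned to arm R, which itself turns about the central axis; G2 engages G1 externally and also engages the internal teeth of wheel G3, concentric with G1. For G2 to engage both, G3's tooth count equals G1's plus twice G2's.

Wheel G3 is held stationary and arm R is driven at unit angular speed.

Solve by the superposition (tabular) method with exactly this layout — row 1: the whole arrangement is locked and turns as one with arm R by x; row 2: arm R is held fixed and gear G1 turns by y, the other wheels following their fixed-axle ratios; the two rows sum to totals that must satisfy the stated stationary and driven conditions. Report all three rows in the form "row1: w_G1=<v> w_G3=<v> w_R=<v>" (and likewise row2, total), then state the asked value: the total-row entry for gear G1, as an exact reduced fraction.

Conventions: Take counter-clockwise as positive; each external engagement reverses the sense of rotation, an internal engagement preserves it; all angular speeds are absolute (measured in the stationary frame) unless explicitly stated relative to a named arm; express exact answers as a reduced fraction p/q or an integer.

row1: w_G1=1 w_G3=1 w_R=1
row2: w_G1=2 w_G3=-1 w_R=0
total: w_G1=3 w_G3=0 w_R=1
asked value: 3

topology: planetary set — G1 28T / G2 14T / G3 56T, arm = carrier (Willis)
row 1 — lock + rotate with arm: ω_sun = ω_ring = ω_arm = x
row 2: sun turns y, ring = −(28/56)·y, arm 0
boundary: total ω_ring = x − (28/56)·y = 0 and total ω_arm = x = 1  ⇒  y = 2, x = 1
row 2 ring = −(28/56)·2 = -1
totals (row 1 + row 2): sun 1 + 2 = 3, ring 1 + (-1) = 0, arm 1 + 0 = 1
asked cell (total, sun) = 3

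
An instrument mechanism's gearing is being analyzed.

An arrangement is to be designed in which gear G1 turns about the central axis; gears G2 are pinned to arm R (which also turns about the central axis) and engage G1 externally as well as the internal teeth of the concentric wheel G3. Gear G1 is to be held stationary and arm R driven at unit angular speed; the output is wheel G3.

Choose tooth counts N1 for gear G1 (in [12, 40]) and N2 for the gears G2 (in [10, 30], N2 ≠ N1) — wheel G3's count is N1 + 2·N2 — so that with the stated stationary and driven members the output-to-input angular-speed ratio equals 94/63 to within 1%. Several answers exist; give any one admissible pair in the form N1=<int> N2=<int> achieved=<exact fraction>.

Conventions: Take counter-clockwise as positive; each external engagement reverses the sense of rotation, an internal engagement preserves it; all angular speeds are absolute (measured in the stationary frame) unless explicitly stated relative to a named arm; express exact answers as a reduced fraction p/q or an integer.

N1=31 N2=16 achieved=94/63

topology: planetary set — design target 94/63, arm = carrier (Willis)
Willis with ω_sun = 0: ω_ring/ω_arm = (N1+N3)/N3; set equal to 94/63  ⇒  N3/N1 = 1/(94/63 − 1) = 63/31
N3 = N1 + 2·N2  ⇒  N2/N1 = (N3/N1 − 1)/2 = (63/31 − 1)/2 = 16/31
smallest multiple with N1 ≥ 12 and N2 ≥ 10: k = 1  ⇒  N1 = 1·31 = 31, N2 = 1·16 = 16 (N1 ≤ 40, N2 ≤ 30, N2 ≠ N1 ✓), N3 = 31 + 2·16 = 63
check: (N1+N3)/N3 with N1 = 31, N3 = 63 gives 94/63; |achieved − target| = 0 ≤ 47/3150 ✓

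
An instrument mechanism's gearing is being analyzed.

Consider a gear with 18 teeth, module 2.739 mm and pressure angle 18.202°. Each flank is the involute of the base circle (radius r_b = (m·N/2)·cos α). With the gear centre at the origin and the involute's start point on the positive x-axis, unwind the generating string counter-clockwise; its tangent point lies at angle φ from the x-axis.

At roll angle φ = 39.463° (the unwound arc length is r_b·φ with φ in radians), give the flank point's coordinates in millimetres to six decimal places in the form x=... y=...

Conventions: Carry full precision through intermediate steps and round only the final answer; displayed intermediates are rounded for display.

class = single-mesh tooth geometry [base-circle involute, m = 2.739, 18T]
pitch radius r_p = m·N/2 = 2.739·18/2 = 24.651000
base radius r_b = r_p·cos α = 24.651000·cos 18.202° = 23.417492
roll angle φ = 39.463° = 0.68875928 rad
x = r_b·(cos φ + φ·sin φ) = 28.330404
y = r_b·(sin φ − φ·cos φ) = 2.431518

x=28.330404 y=2.431518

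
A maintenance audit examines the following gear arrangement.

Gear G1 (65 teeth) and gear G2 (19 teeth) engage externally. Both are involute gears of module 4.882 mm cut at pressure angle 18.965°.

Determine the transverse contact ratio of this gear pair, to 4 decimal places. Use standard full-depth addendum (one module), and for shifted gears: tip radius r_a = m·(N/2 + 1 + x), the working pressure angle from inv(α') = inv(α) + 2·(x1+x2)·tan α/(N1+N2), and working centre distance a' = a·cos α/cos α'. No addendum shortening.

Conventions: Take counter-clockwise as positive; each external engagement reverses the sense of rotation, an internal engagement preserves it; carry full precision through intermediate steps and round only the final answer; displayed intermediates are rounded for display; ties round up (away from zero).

single-mesh involute tooth geometry (65T engaging 19T at module 4.882)
base radii: r_b1 = 150.052232, r_b2 = 43.861422
tip radii: r_a1 = 163.547000, r_a2 = 51.261000
no profile shift: α' = α, a' = a
action lengths: √(r_a1²−r_b1²) = 65.053431, √(r_a2²−r_b2²) = 26.530470
base pitch p_b = π·m·cos α = 14.504707
CR = (65.053431 + 26.530470 − 205.044000·sin 18.96500°)/14.504707 = 1.719893
contact ratio ≈ 1.7199

1.7199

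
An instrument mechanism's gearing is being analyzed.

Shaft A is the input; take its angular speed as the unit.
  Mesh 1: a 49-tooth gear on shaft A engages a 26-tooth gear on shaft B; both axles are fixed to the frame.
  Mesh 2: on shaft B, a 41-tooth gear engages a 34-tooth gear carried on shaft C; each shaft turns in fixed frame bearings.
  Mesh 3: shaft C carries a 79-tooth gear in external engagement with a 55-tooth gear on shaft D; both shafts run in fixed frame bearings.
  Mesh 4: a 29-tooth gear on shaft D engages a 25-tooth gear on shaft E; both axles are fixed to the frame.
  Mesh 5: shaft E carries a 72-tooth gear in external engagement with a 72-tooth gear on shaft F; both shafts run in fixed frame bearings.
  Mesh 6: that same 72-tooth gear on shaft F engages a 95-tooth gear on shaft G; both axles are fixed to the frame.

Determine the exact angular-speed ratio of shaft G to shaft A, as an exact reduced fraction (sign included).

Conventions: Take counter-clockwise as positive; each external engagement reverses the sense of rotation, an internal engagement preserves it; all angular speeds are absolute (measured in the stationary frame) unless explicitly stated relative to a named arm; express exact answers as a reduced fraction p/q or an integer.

82847142/28868125

class = fixed-axis compound train [6 meshes; 6 ratios multiply, 6 sense flips]
mesh 1 [49T→26T]: running ratio 49/26, sense −
mesh 2 [41T→34T]: running ratio 2009/884, sense +
mesh 3 [79T→55T]: running ratio 158711/48620, sense −
mesh 4 [29T→25T]: running ratio 4602619/1215500, sense +
mesh 5 [72T→72T]: running ratio 4602619/1215500, sense −
mesh 6 [72T→95T]: running ratio 82847142/28868125, sense +
ω_out/ω_in = 82847142/28868125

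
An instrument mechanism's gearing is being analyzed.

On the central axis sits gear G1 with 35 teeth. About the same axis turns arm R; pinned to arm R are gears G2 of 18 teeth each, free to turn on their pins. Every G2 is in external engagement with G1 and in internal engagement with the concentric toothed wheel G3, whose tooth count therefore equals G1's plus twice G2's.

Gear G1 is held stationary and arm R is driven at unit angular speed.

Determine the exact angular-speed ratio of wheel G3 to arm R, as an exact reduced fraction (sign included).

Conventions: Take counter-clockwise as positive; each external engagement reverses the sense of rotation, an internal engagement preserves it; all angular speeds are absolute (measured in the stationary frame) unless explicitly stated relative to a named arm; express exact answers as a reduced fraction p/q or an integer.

106/71

topology: planetary set — G1 35T / G2 18T / G3 71T, arm = carrier (Willis)
ring teeth: 35 + 2·18 = 71
35(ω_sun−ω_arm) = −71(ω_ring−ω_arm),  ω_sun = 0, ω_arm = 1
ω_ring = 1 − (35/71)(0−1) = 106/71
ω_out/ω_in = 106/71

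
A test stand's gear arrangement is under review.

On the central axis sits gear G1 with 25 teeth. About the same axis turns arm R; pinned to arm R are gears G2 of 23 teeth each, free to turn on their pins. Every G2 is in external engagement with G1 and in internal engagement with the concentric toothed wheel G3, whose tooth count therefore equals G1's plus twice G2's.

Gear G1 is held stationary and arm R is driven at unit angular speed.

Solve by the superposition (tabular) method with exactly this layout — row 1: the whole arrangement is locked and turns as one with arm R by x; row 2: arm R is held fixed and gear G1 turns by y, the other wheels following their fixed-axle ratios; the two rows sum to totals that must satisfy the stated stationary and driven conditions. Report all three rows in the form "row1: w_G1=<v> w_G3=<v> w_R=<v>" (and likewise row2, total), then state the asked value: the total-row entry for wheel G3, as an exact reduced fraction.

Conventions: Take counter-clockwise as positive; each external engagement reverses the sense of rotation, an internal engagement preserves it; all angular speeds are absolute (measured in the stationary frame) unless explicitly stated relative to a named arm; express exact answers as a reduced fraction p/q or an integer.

row1: w_G1=1 w_G3=1 w_R=1
row2: w_G1=-1 w_G3=25/71 w_R=0
total: w_G1=0 w_G3=96/71 w_R=1
asked value: 96/71

class = planetary set [G3 = 25+2·23 = 71; Willis about the carrier]
row 1 (train locked, turned with arm): all members turn x
row 2: sun turns y, ring = −(25/71)·y, arm 0
boundary: total ω_sun = x + y = 0 and total ω_arm = x = 1  ⇒  y = -1, x = 1
row 2 ring = −(25/71)·(-1) = 25/71
totals (row 1 + row 2): sun 1 + (-1) = 0, ring 1 + 25/71 = 96/71, arm 1 + 0 = 1
asked cell (total, ring) = 96/71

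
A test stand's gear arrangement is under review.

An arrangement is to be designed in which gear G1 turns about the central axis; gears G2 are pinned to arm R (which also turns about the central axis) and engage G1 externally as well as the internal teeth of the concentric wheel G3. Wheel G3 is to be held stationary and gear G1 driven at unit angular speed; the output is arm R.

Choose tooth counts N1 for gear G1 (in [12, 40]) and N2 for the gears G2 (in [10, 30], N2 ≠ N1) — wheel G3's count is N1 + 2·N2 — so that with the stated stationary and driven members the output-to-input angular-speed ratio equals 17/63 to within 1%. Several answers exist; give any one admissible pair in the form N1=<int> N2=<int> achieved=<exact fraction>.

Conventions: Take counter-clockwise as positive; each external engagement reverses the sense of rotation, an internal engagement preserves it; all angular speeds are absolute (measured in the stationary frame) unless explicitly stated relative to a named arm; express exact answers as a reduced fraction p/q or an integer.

class = planetary set [ratio 17/63 wanted; Willis about the carrier]
Willis with ω_ring = 0: ω_arm/ω_sun = N1/(N1+N3); set equal to 17/63  ⇒  N3/N1 = 1/(17/63) − 1 = 46/17
N3 = N1 + 2·N2  ⇒  N2/N1 = (N3/N1 − 1)/2 = (46/17 − 1)/2 = 29/34
smallest multiple with N1 ≥ 12 and N2 ≥ 10: k = 1  ⇒  N1 = 1·34 = 34, N2 = 1·29 = 29 (N1 ≤ 40, N2 ≤ 30, N2 ≠ N1 ✓), N3 = 34 + 2·29 = 92
check: N1/(N1+N3) with N1 = 34, N3 = 92 gives 17/63; |achieved − target| = 0 ≤ 17/6300 ✓

N1=34 N2=29 achieved=17/63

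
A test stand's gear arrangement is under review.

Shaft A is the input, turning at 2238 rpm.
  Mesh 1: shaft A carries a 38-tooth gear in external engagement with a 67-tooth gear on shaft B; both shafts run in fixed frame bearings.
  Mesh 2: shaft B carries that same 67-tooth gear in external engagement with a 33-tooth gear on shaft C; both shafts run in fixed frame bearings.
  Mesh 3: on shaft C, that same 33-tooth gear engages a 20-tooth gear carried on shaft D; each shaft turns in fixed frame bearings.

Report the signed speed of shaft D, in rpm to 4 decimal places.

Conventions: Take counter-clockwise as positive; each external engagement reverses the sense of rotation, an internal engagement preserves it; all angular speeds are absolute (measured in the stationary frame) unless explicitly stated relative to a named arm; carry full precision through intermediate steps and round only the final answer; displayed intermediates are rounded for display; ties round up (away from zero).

-4252.2000 rpm

recognized (4 fixed axles, 3 meshes): fixed-axis compound train
mesh 1 [38T→67T]: ω = 2238.0000×38/67 = 1269.3134 rpm, sense flips to −
mesh 2 [67T→33T]: ω = 1269.3134×67/33 = 2577.0909 rpm, sense flips to +
mesh 3 [33T→20T]: ω = 2577.0909×33/20 = 4252.2000 rpm, sense flips to −
signed output speed = -4252.2000 rpm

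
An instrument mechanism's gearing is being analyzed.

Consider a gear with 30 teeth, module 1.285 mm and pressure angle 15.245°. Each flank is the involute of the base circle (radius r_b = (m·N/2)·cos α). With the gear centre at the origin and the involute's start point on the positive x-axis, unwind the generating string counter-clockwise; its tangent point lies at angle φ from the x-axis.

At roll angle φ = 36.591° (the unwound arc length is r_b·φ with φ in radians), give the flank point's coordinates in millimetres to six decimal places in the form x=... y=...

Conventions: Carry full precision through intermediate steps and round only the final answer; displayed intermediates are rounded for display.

x=22.011070 y=1.549718

recognized (one wheel, involute flank): single-mesh tooth geometry, m = 1.285, N = 30
pitch radius r_p = m·N/2 = 1.285·30/2 = 19.275000
base radius r_b = r_p·cos α = 19.275000·cos 15.245° = 18.596718
roll angle φ = 36.591° = 0.63863343 rad
x = r_b·(cos φ + φ·sin φ) = 22.011070
y = r_b·(sin φ − φ·cos φ) = 1.549718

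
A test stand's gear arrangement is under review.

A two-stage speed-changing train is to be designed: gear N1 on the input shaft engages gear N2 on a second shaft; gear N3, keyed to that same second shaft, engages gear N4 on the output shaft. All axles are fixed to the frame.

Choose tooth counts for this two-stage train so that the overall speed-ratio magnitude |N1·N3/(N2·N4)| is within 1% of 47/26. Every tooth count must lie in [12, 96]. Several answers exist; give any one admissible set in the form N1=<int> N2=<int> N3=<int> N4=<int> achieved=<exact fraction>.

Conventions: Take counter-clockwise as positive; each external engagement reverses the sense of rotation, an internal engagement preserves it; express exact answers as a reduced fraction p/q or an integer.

design class (target 47/26): fixed-axis compound train
target = 47/26 in lowest terms: an exact hit needs N1·N3 = k·47 and N2·N4 = k·26 for one integer k, every count in [12, 96]; additionally prefer no 1:1 stage (N1 ≠ N2, N3 ≠ N4)
k = 1…11: no 1:1-free in-range split of k·47 and k·26 into factor pairs; take k = 12
k = 12: N1·N3 = 564 = 12·47, N2·N4 = 312 = 26·12
achieved = 12·47/(26·12) = 47/26; |achieved − target| = 0 ≤ 47/2600 ✓

N1=12 N2=26 N3=47 N4=12 achieved=47/26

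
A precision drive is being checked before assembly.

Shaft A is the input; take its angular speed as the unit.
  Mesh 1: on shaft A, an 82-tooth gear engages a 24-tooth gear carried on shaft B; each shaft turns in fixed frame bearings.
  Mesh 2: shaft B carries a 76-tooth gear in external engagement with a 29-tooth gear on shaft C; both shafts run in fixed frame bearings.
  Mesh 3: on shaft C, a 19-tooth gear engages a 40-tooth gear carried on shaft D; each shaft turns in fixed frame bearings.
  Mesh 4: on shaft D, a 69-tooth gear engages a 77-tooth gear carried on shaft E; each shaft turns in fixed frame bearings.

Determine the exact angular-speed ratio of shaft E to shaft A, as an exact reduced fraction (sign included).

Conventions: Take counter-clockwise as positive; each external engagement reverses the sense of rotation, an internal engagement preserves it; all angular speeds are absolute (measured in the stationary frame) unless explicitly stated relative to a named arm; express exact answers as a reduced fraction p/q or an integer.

340423/89320

class = fixed-axis compound train [4 meshes; 4 ratios multiply, 4 sense flips]
mesh 1 [82T→24T]: running ratio 41/12, sense −
mesh 2 [76T→29T]: running ratio 779/87, sense +
mesh 3 [19T→40T]: running ratio 14801/3480, sense −
mesh 4 [69T→77T]: running ratio 340423/89320, sense +
ω_out/ω_in = 340423/89320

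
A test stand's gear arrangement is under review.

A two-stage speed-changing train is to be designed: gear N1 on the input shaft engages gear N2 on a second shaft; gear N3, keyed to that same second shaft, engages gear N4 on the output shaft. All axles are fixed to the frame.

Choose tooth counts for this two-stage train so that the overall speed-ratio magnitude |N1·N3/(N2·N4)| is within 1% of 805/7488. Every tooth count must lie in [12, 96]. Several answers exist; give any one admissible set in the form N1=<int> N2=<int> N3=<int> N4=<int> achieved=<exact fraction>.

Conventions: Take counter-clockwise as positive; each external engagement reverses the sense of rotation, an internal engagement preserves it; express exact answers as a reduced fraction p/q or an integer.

N1=23 N2=78 N3=35 N4=96 achieved=805/7488

topology: fixed-axis compound train — 2 stages, target 805/7488
target = 805/7488 in lowest terms: an exact hit needs N1·N3 = k·805 and N2·N4 = k·7488 for one integer k, every count in [12, 96]; additionally prefer no 1:1 stage (N1 ≠ N2, N3 ≠ N4)
k = 1: N1·N3 = 805 = 23·35, N2·N4 = 7488 = 78·96
achieved = 23·35/(78·96) = 805/7488; |achieved − target| = 0 ≤ 161/149760 ✓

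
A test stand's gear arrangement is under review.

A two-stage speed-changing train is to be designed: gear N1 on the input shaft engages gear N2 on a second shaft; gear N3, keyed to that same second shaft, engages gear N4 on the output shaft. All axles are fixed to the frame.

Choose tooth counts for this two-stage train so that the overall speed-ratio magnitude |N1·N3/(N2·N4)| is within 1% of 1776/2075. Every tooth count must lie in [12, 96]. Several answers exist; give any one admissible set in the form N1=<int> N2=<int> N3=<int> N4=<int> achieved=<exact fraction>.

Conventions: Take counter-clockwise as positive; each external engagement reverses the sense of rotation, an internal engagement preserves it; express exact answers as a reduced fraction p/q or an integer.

N1=24 N2=25 N3=74 N4=83 achieved=1776/2075

design class (target 1776/2075): fixed-axis compound train
target = 1776/2075 in lowest terms: an exact hit needs N1·N3 = k·1776 and N2·N4 = k·2075 for one integer k, every count in [12, 96]; additionally prefer no 1:1 stage (N1 ≠ N2, N3 ≠ N4)
k = 1: N1·N3 = 1776 = 24·74, N2·N4 = 2075 = 25·83
achieved = 24·74/(25·83) = 1776/2075; |achieved − target| = 0 ≤ 444/51875 ✓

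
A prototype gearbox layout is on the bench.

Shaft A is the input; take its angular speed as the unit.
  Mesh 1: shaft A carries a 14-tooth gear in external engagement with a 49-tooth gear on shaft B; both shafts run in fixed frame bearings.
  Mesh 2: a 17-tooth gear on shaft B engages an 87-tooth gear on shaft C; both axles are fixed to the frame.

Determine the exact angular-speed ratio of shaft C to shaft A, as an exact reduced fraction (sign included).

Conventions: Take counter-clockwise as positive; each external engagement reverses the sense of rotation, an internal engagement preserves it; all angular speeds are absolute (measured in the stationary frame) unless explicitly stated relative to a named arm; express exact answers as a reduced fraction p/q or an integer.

class = fixed-axis compound train [2 meshes; 2 ratios multiply, 2 sense flips]
mesh 1 [14T→49T]: running ratio 2/7, sense −
mesh 2 [17T→87T]: running ratio 34/609, sense +
ω_out/ω_in = 34/609

34/609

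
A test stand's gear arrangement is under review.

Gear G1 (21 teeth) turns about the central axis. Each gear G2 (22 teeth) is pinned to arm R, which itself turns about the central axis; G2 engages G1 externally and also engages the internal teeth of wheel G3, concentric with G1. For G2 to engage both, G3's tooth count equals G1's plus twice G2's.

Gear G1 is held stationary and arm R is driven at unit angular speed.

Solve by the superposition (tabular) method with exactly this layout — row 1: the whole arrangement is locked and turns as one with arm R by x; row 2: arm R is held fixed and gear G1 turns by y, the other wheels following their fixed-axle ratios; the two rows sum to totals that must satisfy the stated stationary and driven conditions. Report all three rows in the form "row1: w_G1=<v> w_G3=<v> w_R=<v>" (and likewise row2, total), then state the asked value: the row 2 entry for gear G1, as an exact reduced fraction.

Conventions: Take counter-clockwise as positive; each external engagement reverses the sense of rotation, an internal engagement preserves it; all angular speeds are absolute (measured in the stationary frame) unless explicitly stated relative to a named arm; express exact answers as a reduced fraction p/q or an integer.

row1: w_G1=1 w_G3=1 w_R=1
row2: w_G1=-1 w_G3=21/65 w_R=0
total: w_G1=0 w_G3=86/65 w_R=1
asked value: -1

planetary set (21T centre, 22T on arm, 65T internal) — Willis relation
row 1: whole set turns with the arm by x
row 2 (arm held, sun turns y): ω_ring = −(21/65)·y, ω_arm = 0
boundary: total ω_sun = x + y = 0 and total ω_arm = x = 1  ⇒  y = -1, x = 1
row 2 ring = −(21/65)·(-1) = 21/65
totals (row 1 + row 2): sun 1 + (-1) = 0, ring 1 + 21/65 = 86/65, arm 1 + 0 = 1
asked cell (row2, sun) = -1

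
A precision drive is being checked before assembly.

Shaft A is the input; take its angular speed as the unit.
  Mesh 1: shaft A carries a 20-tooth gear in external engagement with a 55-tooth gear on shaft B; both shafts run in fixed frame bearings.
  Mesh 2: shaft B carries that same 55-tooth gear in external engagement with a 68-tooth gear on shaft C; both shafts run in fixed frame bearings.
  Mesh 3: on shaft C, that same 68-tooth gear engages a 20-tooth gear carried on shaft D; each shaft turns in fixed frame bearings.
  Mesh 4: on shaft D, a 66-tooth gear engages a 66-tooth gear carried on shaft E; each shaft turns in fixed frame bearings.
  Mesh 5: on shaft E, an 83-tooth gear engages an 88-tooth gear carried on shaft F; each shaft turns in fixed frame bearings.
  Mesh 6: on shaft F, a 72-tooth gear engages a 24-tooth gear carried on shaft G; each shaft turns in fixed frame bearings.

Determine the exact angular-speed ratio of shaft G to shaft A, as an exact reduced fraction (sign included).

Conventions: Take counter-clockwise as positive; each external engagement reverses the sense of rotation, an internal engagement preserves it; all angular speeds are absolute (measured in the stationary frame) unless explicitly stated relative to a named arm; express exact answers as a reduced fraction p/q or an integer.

class = fixed-axis compound train [6 meshes; 6 ratios multiply, 6 sense flips]
mesh 1 [20T→55T]: running ratio 4/11, sense −
mesh 2 [55T→68T]: running ratio 5/17, sense +
mesh 3 [68T→20T]: running ratio 1, sense −
mesh 4 [66T→66T]: running ratio 1, sense +
mesh 5 [83T→88T]: running ratio 83/88, sense −
mesh 6 [72T→24T]: running ratio 249/88, sense +
ω_out/ω_in = 249/88

249/88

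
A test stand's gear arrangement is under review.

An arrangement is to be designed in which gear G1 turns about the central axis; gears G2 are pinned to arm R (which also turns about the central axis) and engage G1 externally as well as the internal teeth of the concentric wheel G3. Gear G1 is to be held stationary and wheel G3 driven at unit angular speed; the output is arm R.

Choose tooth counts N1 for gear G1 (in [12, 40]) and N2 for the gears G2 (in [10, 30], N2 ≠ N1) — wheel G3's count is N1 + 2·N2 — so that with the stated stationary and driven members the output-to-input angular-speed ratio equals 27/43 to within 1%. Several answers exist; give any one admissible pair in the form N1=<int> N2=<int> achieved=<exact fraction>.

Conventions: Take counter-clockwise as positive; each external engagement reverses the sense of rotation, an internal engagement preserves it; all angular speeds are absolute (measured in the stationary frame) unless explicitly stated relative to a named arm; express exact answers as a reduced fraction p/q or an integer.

N1=32 N2=11 achieved=27/43

class = planetary set [ratio 27/43 wanted; Willis about the carrier]
Willis with ω_sun = 0: ω_arm/ω_ring = N3/(N1+N3); set equal to 27/43  ⇒  N3/N1 = (27/43)/(1 − 27/43) = 27/16
N3 = N1 + 2·N2  ⇒  N2/N1 = (N3/N1 − 1)/2 = (27/16 − 1)/2 = 11/32
smallest multiple with N1 ≥ 12 and N2 ≥ 10: k = 1  ⇒  N1 = 1·32 = 32, N2 = 1·11 = 11 (N1 ≤ 40, N2 ≤ 30, N2 ≠ N1 ✓), N3 = 32 + 2·11 = 54
check: N3/(N1+N3) with N1 = 32, N3 = 54 gives 27/43; |achieved − target| = 0 ≤ 27/4300 ✓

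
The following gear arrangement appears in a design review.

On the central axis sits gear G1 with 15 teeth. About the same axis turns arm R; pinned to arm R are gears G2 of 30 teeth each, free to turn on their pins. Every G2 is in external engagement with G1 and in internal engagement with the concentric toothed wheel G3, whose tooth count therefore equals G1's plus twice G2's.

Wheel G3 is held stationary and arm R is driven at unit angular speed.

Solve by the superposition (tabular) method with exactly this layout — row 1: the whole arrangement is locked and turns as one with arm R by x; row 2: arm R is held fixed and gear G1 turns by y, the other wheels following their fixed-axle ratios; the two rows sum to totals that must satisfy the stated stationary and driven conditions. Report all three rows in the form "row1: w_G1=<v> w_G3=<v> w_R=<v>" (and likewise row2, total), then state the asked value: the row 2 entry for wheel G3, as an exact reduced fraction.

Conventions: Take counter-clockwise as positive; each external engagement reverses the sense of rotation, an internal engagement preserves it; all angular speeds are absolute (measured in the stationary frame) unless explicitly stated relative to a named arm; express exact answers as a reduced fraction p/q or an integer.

row1: w_G1=1 w_G3=1 w_R=1
row2: w_G1=5 w_G3=-1 w_R=0
total: w_G1=6 w_G3=0 w_R=1
asked value: -1

class = planetary set [G3 = 15+2·30 = 75; Willis about the carrier]
row 1: whole set turns with the arm by x
row 2 — arm fixed, fixed-axis ratios: sun y, ring −(15/75)·y, arm 0
boundary: total ω_ring = x − (15/75)·y = 0 and total ω_arm = x = 1  ⇒  y = 5, x = 1
row 2 ring = −(15/75)·5 = -1
totals (row 1 + row 2): sun 1 + 5 = 6, ring 1 + (-1) = 0, arm 1 + 0 = 1
asked cell (row2, ring) = -1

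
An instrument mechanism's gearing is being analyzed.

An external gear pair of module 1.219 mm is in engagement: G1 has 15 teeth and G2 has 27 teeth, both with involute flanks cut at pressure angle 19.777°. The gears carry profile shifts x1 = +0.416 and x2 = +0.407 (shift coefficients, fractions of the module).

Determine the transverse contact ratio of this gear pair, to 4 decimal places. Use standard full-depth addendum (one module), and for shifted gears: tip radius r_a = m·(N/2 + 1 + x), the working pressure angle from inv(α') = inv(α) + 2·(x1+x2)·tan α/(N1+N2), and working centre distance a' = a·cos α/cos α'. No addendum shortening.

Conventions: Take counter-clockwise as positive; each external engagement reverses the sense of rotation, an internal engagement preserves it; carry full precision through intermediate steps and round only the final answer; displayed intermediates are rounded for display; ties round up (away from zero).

1.4208

recognized (one external pair, fixed centres): single-mesh tooth geometry, m = 1.219, N1 = 15, N2 = 27
base radii: r_b1 = 8.603245, r_b2 = 15.485841
tip radii: r_a1 = 10.868604, r_a2 = 18.171633
inv(α') = inv(19.777°) + 2·(+0.416+0.407)·tan α/(15+27) = 0.02848667  ⇒  α' = 24.60052°
a' = a·cos α / cos α' = 25.5990·cos 19.777°/cos 24.60052° = 26.493874
action lengths: √(r_a1²−r_b1²) = 6.641591, √(r_a2²−r_b2²) = 9.507733
base pitch p_b = π·m·cos α = 3.603719
CR = (6.641591 + 9.507733 − 26.493874·sin 24.60052°)/3.603719 = 1.420814
contact ratio ≈ 1.4208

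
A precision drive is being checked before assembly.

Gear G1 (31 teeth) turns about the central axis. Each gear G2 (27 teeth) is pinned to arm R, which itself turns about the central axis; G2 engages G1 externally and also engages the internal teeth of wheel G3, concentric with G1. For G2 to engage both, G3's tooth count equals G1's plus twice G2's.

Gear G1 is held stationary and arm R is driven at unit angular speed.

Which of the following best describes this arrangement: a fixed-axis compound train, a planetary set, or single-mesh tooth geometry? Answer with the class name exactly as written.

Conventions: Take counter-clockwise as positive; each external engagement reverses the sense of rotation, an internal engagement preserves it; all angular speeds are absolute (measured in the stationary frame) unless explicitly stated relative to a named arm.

planetary set

class = planetary set [G3 = 31+2·27 = 85; Willis about the carrier]
classification: planetary set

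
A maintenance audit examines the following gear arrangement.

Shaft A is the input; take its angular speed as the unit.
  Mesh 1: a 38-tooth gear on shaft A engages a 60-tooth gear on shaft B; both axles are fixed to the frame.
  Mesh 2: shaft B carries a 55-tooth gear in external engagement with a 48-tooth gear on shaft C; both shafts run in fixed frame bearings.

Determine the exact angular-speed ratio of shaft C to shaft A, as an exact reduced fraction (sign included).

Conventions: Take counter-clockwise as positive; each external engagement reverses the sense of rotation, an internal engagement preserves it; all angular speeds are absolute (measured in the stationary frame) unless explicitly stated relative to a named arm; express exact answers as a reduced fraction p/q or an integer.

class = fixed-axis compound train [2 meshes; 2 ratios multiply, 2 sense flips]
mesh 1 [38T→60T]: running ratio 19/30, sense −
mesh 2 [55T→48T]: running ratio 209/288, sense +
ω_out/ω_in = 209/288

209/288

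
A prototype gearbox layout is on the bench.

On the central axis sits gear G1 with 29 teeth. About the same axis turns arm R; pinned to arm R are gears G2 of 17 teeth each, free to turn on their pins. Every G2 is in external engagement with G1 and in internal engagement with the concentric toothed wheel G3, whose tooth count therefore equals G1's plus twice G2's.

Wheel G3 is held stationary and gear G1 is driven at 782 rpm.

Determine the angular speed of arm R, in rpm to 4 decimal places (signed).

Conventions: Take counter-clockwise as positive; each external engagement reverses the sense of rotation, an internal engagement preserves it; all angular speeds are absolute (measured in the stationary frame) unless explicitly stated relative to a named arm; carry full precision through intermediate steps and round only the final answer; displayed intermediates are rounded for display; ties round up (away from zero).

+246.5000 rpm

recognized (axles ride arm R): planetary set, 29/17/63 teeth
normalise by the input: solve with ω_sun = 1, then scale by 782 rpm
ring teeth: 29 + 2·17 = 63
29(ω_sun−ω_arm) = −63(ω_ring−ω_arm),  ω_ring = 0, ω_sun = 1
29(1−ω_arm) = −63(0−ω_arm)  ⇒  92·ω_arm = 29  ⇒  ω_arm = 29/92
scale: ω_arm = 29/92 × 782 rpm = +246.5000 rpm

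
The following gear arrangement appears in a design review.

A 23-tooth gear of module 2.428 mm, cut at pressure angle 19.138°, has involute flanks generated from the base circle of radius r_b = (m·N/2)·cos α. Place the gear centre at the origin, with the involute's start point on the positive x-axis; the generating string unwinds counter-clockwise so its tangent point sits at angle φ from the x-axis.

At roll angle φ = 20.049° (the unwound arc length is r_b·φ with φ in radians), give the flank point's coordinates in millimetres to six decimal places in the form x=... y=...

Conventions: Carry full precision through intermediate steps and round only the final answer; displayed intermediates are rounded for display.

x=27.944670 y=0.372149

recognized (one wheel, involute flank): single-mesh tooth geometry, m = 2.428, N = 23
pitch radius r_p = m·N/2 = 2.428·23/2 = 27.922000
base radius r_b = r_p·cos α = 27.922000·cos 19.138° = 26.378798
roll angle φ = 20.049° = 0.34992106 rad
x = r_b·(cos φ + φ·sin φ) = 27.944670
y = r_b·(sin φ − φ·cos φ) = 0.372149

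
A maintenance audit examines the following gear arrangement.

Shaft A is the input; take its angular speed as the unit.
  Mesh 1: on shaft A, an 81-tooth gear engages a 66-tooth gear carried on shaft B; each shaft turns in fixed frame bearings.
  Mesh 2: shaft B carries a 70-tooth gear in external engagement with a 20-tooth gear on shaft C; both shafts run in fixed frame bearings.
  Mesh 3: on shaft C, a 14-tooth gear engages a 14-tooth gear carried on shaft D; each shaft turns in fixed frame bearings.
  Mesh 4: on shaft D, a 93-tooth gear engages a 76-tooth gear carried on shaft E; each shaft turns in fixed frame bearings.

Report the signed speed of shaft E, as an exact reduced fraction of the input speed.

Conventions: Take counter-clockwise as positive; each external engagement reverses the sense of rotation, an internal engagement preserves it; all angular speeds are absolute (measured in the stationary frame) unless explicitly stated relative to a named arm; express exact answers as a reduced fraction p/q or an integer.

4-mesh fixed-axis compound train (all bearings frame-fixed)
mesh 1 [81T→66T]: |ω|/ω_in = 1×81/66 = 27/22, sense flips to −
mesh 2 [70T→20T]: |ω|/ω_in = (27/22)×70/20 = 189/44, sense flips to +
mesh 3 [14T→14T]: |ω|/ω_in = (189/44)×14/14 = 189/44, sense flips to −
mesh 4 [93T→76T]: |ω|/ω_in = (189/44)×93/76 = 17577/3344, sense flips to +
signed output speed (× input speed) = 17577/3344

17577/3344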